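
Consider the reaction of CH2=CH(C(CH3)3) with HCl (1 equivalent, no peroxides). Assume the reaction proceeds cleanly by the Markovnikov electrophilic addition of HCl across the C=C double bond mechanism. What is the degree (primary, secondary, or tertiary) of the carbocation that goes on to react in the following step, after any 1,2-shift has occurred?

tertiary

Step 1: Protonation of the alkene by HCl: the π bond acts as the nucleophile and picks up H⁺, giving the more stable (Markovnikov) secondary carbocation. The H–Cl bond breaks heterolytically, releasing Cl⁻.
Step 2: Carbocation rearrangement: a 1,2-methyl shift from the adjacent tert-butyl carbon converts the initially-formed secondary cation into the more stable tertiary cation.
The cation rearranges from secondary to tertiary via a 1,2-methyl shift from the adjacent tert-butyl carbon; the tertiary cation is what reacts next.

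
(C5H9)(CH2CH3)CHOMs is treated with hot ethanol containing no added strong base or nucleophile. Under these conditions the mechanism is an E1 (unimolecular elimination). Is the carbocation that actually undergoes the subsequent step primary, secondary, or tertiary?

Step 1: Ionisation: the C–O σ-bond cleaves heterolytically; both bonding electrons depart with MsO⁻, leaving a secondary carbocation at the α-carbon.
Step 2: Carbocation rearrangement: a 1,2-hydride shift from the adjacent cyclopentyl carbon converts the initially-formed secondary cation into the more stable tertiary cation.
The cation rearranges from secondary to tertiary via a 1,2-hydride shift from the adjacent cyclopentyl carbon; the tertiary cation is what reacts next.

tertiary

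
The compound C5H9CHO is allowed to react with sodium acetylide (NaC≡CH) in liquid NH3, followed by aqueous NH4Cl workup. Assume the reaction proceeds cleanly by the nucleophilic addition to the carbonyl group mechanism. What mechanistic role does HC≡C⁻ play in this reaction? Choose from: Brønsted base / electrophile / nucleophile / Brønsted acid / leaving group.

Step 1: HC≡C⁻ attacks the sp² carbonyl carbon; the C=O π bond breaks and the electrons end up as a lone pair on the alkoxide oxygen of the tetrahedral intermediate.
HC≡C⁻ donates an electron pair to form a new σ-bond to carbon — it is the nucleophile.

nucleophile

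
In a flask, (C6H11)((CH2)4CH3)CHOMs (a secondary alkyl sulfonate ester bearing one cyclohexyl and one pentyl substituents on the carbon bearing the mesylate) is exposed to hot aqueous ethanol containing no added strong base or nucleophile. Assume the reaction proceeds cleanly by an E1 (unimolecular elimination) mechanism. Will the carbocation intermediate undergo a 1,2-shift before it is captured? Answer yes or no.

yes

The first-formed carbocation is secondary.
The adjacent cyclohexyl carbon already bears 2 other carbon substituents and has a hydrogen to migrate; after a 1,2-hydride shift from that carbon the positive charge sits on a tertiary centre.
Tertiary is more stable than secondary, so the shift occurs.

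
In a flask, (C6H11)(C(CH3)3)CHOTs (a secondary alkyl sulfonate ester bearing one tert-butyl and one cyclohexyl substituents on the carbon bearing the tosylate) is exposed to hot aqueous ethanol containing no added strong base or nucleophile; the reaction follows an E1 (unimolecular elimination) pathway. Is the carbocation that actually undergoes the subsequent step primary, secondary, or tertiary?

Step 1: The C–O bond breaks with both electrons going to the tosylate; TsO⁻ leaves and a secondary carbocation remains.
Step 2: A 1,2-hydride shift from the adjacent cyclohexyl carbon moves the positive charge from the secondary centre to an adjacent carbon, generating a more stable tertiary carbocation.
The cation rearranges from secondary to tertiary via a 1,2-hydride shift from the adjacent cyclohexyl carbon; the tertiary cation is what reacts next.

tertiary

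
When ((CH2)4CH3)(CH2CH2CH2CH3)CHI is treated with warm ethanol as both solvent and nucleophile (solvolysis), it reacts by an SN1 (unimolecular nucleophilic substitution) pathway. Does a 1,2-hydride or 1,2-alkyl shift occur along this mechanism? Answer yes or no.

no

The first-formed carbocation is secondary.
No single 1,2-shift to an adjacent carbon would produce a more-substituted cation than the one already present, so no rearrangement occurs.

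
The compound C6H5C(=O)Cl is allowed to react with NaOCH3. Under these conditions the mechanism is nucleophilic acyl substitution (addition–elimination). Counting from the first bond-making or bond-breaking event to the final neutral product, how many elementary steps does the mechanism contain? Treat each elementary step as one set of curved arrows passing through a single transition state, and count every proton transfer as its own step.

2

Step 1: Nucleophilic addition of CH3O⁻ to the acyl carbon breaks the π(C=O) bond and yields a tetrahedral, anionic intermediate.
Step 2: An oxygen lone pair re-forms the C=O π bond as the C–Cl σ-bond breaks; Cl⁻ is expelled.
Total: 2 elementary steps.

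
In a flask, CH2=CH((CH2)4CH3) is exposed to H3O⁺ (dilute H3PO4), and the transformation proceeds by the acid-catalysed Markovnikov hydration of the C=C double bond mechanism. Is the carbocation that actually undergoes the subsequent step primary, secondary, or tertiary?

Step 1: Protonation of the alkene by H3O⁺: the π bond acts as the nucleophile and picks up H⁺, giving the more stable (Markovnikov) secondary carbocation. H2O is released.
No single 1,2-shift to an adjacent carbon would give a more-substituted cation, so no rearrangement occurs.

secondary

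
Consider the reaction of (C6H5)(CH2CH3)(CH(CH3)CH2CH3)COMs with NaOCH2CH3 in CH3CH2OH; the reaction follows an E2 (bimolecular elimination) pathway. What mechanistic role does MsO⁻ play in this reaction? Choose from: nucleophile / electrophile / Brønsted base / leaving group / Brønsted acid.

leaving group

Step 1: In one step, CH3CH2O⁻ pulls off a β-proton, the C–O bond cleaves, and a C=C double bond forms between the α- and β-carbons (E2, anti elimination).
MsO⁻ departs with both electrons of the breaking σ-bond — that is the definition of a leaving group.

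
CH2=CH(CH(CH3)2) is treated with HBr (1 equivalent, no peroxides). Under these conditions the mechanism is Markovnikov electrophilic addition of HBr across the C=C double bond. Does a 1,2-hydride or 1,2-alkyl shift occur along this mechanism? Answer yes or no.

yes

The first-formed carbocation is secondary.
The adjacent isopropyl carbon already bears 2 other carbon substituents and has a hydrogen to migrate; after a 1,2-hydride shift from that carbon the positive charge sits on a tertiary centre.
Tertiary is more stable than secondary, so the shift occurs.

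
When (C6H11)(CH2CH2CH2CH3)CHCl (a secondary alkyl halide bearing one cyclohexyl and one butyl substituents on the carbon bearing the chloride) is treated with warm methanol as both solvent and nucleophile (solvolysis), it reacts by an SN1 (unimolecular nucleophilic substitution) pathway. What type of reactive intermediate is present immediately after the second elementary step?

Step 1: Ionisation: the C–Cl σ-bond cleaves heterolytically; both bonding electrons depart with Cl⁻, leaving a secondary carbocation at the α-carbon.
Step 2: Carbocation rearrangement: a 1,2-hydride shift from the adjacent cyclohexyl carbon converts the initially-formed secondary cation into the more stable tertiary cation.
After step 2 the species present is a tertiary carbocation.

tertiary carbocation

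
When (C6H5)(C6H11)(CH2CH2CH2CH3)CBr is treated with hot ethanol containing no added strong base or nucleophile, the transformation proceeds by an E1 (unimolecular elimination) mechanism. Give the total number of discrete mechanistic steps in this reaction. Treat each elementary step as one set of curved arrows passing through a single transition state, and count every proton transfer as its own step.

Step 1: Unassisted departure of Br⁻ (taking the C–Br bonding pair) generates a tertiary carbocation.
(No 1,2-shift: no single shift to an adjacent carbon would give a more stable cation.)
Step 2: A weak base (an ethanol molecule from the solvent) removes a proton from a carbon adjacent to the cationic centre; the electrons of that C–H bond become the new π(C=C) bond, giving the alkene.
Total: 2 elementary steps.

2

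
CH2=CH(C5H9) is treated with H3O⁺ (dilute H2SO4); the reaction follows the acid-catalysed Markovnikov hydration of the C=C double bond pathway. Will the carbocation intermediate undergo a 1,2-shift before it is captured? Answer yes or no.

yes

The first-formed carbocation is secondary.
The adjacent cyclopentyl carbon already bears 2 other carbon substituents and has a hydrogen to migrate; after a 1,2-hydride shift from that carbon the positive charge sits on a tertiary centre.
Tertiary is more stable than secondary, so the shift occurs.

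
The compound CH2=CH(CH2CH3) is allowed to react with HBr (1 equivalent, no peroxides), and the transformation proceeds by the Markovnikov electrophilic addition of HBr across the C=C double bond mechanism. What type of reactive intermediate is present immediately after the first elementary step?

Step 1: The π electrons of the C=C bond attack a proton of HBr; Markovnikov addition places the new C–H on the less-substituted alkene carbon, so the positive charge ends up on the more-substituted carbon — a secondary carbocation. The H–Br bond breaks heterolytically, releasing Br⁻.
After step 1 the species present is a secondary carbocation.

secondary carbocation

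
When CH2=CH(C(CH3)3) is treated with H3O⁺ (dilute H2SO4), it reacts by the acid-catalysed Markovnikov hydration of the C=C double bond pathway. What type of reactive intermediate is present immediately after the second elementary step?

Step 1: Protonation of the alkene by H3O⁺: the π bond acts as the nucleophile and picks up H⁺, giving the more stable (Markovnikov) secondary carbocation. H2O is released.
Step 2: A methyl group with its bonding pair migrates from the adjacent tert-butyl carbon to the cationic centre — a 1,2-methyl shift — upgrading the secondary cation to a tertiary one.
After step 2 the species present is a tertiary carbocation.

tertiary carbocation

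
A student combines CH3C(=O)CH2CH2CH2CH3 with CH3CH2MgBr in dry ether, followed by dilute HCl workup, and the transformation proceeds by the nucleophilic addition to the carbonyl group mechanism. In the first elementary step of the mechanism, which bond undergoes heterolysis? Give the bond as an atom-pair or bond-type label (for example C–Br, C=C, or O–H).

Step 1: A lone pair / filled orbital on the carbanion-like carbon of CH3CH2MgBr attacks the electrophilic carbonyl carbon; the π(C=O) electrons shift onto oxygen, producing a tetrahedral alkoxide intermediate.
The bond broken in this step is the π(C=O) bond.

π(C=O)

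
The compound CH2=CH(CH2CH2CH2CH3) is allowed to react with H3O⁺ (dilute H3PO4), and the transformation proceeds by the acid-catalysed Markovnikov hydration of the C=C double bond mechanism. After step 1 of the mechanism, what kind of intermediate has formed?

secondary carbocation

Step 1: The π electrons of the C=C bond attack a proton of H3O⁺; Markovnikov addition places the new C–H on the less-substituted alkene carbon, so the positive charge ends up on the more-substituted carbon — a secondary carbocation. H2O is released.
After step 1 the species present is a secondary carbocation.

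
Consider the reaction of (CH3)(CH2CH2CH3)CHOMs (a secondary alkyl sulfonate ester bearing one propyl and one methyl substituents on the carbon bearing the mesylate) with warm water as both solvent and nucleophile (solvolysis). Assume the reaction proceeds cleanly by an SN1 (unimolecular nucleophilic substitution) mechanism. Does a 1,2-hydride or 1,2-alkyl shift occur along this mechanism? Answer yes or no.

no

The first-formed carbocation is secondary.
No single 1,2-shift to an adjacent carbon would produce a more-substituted cation than the one already present, so no rearrangement occurs.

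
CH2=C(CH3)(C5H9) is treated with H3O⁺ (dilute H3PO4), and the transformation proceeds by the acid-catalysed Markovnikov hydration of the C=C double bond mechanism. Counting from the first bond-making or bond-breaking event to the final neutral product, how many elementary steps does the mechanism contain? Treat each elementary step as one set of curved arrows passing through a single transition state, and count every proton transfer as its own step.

3

Step 1: Protonation of the alkene by H3O⁺: the π bond acts as the nucleophile and picks up H⁺, giving the more stable (Markovnikov) tertiary carbocation. H2O is released.
(No 1,2-shift: no single shift to an adjacent carbon would give a more stable cation.)
Step 2: Nucleophilic capture of the cation by H2O produces the protonated alcohol (an oxonium ion).
Step 3: Proton transfer from the O–H of the oxonium ion to H2O completes the catalytic cycle and yields the alcohol.
Total: 3 elementary steps.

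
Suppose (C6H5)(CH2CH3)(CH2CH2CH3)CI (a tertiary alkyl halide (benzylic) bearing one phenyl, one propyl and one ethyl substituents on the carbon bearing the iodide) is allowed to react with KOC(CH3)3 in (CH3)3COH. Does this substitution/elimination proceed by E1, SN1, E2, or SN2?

E2

Conditions: a strong/bulky base with a tertiary substrate bearing a β-hydrogen.
These conditions are the textbook signature of the E2 pathway.
A strong (often hindered) base removes a β-H in concert with loss of the leaving group — bimolecular elimination.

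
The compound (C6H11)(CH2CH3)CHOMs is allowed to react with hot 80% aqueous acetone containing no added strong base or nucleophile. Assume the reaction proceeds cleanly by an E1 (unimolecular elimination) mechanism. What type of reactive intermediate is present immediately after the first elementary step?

Step 1: Unassisted departure of MsO⁻ (taking the C–O bonding pair) generates a secondary carbocation.
After step 1 the species present is a secondary carbocation.

secondary carbocation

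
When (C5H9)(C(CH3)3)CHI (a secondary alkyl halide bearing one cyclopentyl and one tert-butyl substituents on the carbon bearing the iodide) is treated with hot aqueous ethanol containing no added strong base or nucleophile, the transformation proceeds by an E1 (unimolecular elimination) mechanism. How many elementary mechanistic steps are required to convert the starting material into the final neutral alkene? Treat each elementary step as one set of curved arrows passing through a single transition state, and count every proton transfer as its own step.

3

Step 1: Unassisted departure of I⁻ (taking the C–I bonding pair) generates a secondary carbocation.
Step 2: Carbocation rearrangement: a 1,2-hydride shift from the adjacent cyclopentyl carbon converts the initially-formed secondary cation into the more stable tertiary cation.
Step 3: A water (or ethanol) molecule (solvent) deprotonates a β-carbon; as the C–H bond breaks, those electrons form the new alkene π bond.
Total: 3 elementary steps.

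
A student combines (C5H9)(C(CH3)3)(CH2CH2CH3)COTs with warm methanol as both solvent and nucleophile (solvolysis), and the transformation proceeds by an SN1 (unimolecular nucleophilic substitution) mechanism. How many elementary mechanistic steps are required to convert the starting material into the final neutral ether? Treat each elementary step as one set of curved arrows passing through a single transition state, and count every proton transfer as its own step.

Step 1: Ionisation: the C–O σ-bond cleaves heterolytically; both bonding electrons depart with TsO⁻, leaving a tertiary carbocation at the α-carbon.
(No 1,2-shift: no single shift to an adjacent carbon would give a more stable cation.)
Step 2: A lone pair on the oxygen of CH3OH attacks the carbocation, forming a new C–O σ-bond and an oxonium ion.
Step 3: A second solvent molecule removes the proton on oxygen, giving the neutral ether product.
Total: 3 elementary steps.

3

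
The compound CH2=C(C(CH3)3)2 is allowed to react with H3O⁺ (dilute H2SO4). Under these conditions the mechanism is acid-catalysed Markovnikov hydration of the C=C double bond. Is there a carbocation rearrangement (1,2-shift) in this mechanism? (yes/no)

no

The first-formed carbocation is tertiary.
No single 1,2-shift to an adjacent carbon would produce a more-substituted cation than the one already present, so no rearrangement occurs.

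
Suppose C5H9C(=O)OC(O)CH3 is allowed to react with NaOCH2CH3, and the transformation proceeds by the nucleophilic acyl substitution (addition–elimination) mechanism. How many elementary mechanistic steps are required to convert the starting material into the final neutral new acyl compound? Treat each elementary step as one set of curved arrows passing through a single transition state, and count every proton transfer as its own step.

2

Step 1: CH3CH2O⁻ adds to the carbonyl carbon; the C=O π electrons shift onto oxygen and a tetrahedral alkoxide intermediate forms.
Step 2: An oxygen lone pair re-forms the C=O π bond as the C–O σ-bond breaks; CH3CO2⁻ is expelled.
Total: 2 elementary steps.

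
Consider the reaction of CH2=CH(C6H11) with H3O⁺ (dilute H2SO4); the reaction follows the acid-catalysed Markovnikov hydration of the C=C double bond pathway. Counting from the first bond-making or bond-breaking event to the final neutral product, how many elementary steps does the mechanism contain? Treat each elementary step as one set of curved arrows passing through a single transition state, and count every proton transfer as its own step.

Step 1: Protonation of the alkene by H3O⁺: the π bond acts as the nucleophile and picks up H⁺, giving the more stable (Markovnikov) secondary carbocation. H2O is released.
Step 2: A 1,2-hydride shift from the adjacent cyclohexyl carbon moves the positive charge from the secondary centre to an adjacent carbon, generating a more stable tertiary carbocation.
Step 3: A lone pair on the oxygen of H2O attacks the carbocation, forming a C–O bond and an oxonium ion (a protonated alcohol).
Step 4: Proton transfer from the O–H of the oxonium ion to H2O completes the catalytic cycle and yields the alcohol.
Total: 4 elementary steps.

4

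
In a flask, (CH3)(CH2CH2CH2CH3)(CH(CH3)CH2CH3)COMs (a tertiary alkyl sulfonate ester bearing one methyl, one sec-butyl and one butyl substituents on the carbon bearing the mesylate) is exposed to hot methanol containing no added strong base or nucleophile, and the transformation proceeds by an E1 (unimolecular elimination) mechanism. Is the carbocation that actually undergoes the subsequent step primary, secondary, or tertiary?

tertiary

Step 1: Rate-determining heterolysis of the C–O bond gives MsO⁻ and a tertiary carbocation.
No single 1,2-shift to an adjacent carbon would give a more-substituted cation, so no rearrangement occurs.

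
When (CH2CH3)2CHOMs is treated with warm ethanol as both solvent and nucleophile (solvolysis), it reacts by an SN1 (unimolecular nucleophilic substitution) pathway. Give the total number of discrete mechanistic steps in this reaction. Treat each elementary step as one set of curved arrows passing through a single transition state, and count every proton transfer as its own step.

3

Step 1: Unassisted departure of MsO⁻ (taking the C–O bonding pair) generates a secondary carbocation.
(No 1,2-shift: no single shift to an adjacent carbon would give a more stable cation.)
Step 2: A lone pair on the oxygen of CH3CH2OH attacks the carbocation, forming a new C–O σ-bond and an oxonium ion.
Step 3: Proton transfer from the O–H of the oxonium ion to a solvent molecule delivers the neutral ether.
Total: 3 elementary steps.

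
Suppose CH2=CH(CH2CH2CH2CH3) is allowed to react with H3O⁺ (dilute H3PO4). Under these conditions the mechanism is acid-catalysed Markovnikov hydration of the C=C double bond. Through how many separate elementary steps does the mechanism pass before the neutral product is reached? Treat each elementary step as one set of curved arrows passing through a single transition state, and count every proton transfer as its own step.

Step 1: The π electrons of the C=C bond attack a proton of H3O⁺; Markovnikov addition places the new C–H on the less-substituted alkene carbon, so the positive charge ends up on the more-substituted carbon — a secondary carbocation. H2O is released.
(No 1,2-shift: no single shift to an adjacent carbon would give a more stable cation.)
Step 2: Water acts as the nucleophile: an oxygen lone pair bonds to the cationic carbon, giving an oxonium-ion intermediate.
Step 3: Proton transfer from the O–H of the oxonium ion to H2O completes the catalytic cycle and yields the alcohol.
Total: 3 elementary steps.

3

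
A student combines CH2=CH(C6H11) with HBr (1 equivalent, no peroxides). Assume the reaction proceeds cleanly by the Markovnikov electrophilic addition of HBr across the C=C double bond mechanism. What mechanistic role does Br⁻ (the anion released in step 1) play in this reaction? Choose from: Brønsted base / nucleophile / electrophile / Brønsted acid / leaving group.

Step 3: The Br⁻ anion donates a lone pair to the carbocation, forming the new C–Br σ-bond and giving the neutral alkyl halide.
Br⁻ (the anion released in step 1) donates an electron pair to form a new σ-bond to carbon — it is the nucleophile.

nucleophile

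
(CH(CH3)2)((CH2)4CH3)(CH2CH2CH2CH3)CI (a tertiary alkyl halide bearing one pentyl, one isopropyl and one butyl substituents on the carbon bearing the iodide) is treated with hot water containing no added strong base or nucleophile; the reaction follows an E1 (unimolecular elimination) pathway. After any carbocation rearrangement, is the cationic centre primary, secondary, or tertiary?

Step 1: Ionisation: the C–I σ-bond cleaves heterolytically; both bonding electrons depart with I⁻, leaving a tertiary carbocation at the α-carbon.
No single 1,2-shift to an adjacent carbon would give a more-substituted cation, so no rearrangement occurs.

tertiary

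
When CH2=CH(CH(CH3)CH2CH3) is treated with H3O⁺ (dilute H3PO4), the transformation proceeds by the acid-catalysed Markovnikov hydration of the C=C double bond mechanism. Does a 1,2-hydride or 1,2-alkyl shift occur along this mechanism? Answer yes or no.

yes

The first-formed carbocation is secondary.
The adjacent sec-butyl carbon already bears 2 other carbon substituents and has a hydrogen to migrate; after a 1,2-hydride shift from that carbon the positive charge sits on a tertiary centre.
Tertiary is more stable than secondary, so the shift occurs.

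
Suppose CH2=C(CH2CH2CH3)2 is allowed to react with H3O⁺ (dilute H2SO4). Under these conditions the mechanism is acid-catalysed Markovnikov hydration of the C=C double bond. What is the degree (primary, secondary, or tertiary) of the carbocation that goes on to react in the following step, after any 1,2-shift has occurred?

Step 1: The π electrons of the C=C bond attack a proton of H3O⁺; Markovnikov addition places the new C–H on the less-substituted alkene carbon, so the positive charge ends up on the more-substituted carbon — a tertiary carbocation. H2O is released.
No single 1,2-shift to an adjacent carbon would give a more-substituted cation, so no rearrangement occurs.

tertiary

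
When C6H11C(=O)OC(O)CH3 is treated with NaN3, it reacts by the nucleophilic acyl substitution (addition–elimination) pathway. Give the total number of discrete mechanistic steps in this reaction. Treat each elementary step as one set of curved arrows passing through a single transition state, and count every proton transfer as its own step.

2

Step 1: Nucleophilic addition of N3⁻ to the acyl carbon breaks the π(C=O) bond and yields a tetrahedral, anionic intermediate.
Step 2: An oxygen lone pair re-forms the C=O π bond as the C–O σ-bond breaks; CH3CO2⁻ is expelled.
Total: 2 elementary steps.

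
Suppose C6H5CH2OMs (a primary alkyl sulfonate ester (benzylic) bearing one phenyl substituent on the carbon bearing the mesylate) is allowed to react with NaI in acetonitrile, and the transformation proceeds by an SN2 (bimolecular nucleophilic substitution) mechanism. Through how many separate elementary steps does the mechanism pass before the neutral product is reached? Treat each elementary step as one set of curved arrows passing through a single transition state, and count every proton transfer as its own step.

Step 1: I⁻ attacks the back face of the α-carbon while MsO⁻ departs with the C–O bonding pair — a single concerted displacement through a pentacoordinate transition state.
Total: 1 elementary step.

1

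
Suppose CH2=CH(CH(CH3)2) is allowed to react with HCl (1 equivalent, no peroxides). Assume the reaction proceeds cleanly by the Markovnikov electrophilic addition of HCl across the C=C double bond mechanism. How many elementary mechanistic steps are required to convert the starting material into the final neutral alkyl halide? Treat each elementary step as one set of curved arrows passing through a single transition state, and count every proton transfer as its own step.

Step 1: Electrophilic addition begins with the π(C=C) electrons forming a bond to the proton of HCl. Following Markovnikov's rule, the resulting cation is secondary. The H–Cl bond breaks heterolytically, releasing Cl⁻.
Step 2: Carbocation rearrangement: a 1,2-hydride shift from the adjacent isopropyl carbon converts the initially-formed secondary cation into the more stable tertiary cation.
Step 3: Cl⁻ captures the cation: a lone pair on Cl⁻ fills the empty p orbital, producing the alkyl halide product.
Total: 3 elementary steps.

3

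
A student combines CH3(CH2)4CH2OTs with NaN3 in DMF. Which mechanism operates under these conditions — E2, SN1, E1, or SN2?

Conditions: a primary substrate with a strong nucleophile in the polar aprotic solvent DMF.
These conditions are the textbook signature of the SN2 pathway.
An unhindered substrate with a strong nucleophile in a polar aprotic solvent favours one-step backside displacement.

SN2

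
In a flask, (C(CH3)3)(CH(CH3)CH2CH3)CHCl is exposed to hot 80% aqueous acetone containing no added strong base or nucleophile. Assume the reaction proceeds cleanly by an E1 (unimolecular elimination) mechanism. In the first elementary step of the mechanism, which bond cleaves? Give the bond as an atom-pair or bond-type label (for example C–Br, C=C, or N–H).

C–Cl

Step 1: Ionisation: the C–Cl σ-bond cleaves heterolytically; both bonding electrons depart with Cl⁻, leaving a secondary carbocation at the α-carbon.
The bond broken in this step is the C–Cl bond.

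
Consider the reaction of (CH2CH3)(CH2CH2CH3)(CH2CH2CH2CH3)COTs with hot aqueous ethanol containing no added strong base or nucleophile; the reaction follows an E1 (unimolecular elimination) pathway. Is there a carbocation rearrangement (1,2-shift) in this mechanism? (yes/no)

no

The first-formed carbocation is tertiary.
No single 1,2-shift to an adjacent carbon would produce a more-substituted cation than the one already present, so no rearrangement occurs.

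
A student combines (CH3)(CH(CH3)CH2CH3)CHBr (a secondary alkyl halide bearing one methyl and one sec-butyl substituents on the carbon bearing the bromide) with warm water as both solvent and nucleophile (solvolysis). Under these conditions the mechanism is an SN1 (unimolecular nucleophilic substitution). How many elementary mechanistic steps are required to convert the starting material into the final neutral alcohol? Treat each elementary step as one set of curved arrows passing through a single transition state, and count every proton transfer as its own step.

4

Step 1: Rate-determining heterolysis of the C–Br bond gives Br⁻ and a secondary carbocation.
Step 2: A 1,2-hydride shift from the adjacent sec-butyl carbon moves the positive charge from the secondary centre to an adjacent carbon, generating a more stable tertiary carbocation.
Step 3: H2O donates an oxygen lone pair into the empty p orbital of the cation, giving a protonated alcohol (an oxonium ion).
Step 4: Proton transfer from the O–H of the oxonium ion to a solvent molecule delivers the neutral alcohol.
Total: 4 elementary steps.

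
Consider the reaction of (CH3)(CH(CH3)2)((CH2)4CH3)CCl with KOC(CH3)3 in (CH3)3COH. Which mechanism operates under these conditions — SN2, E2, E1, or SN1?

Conditions: a strong/bulky base with a tertiary substrate bearing a β-hydrogen.
These conditions are the textbook signature of the E2 pathway.
A strong (often hindered) base removes a β-H in concert with loss of the leaving group — bimolecular elimination.

E2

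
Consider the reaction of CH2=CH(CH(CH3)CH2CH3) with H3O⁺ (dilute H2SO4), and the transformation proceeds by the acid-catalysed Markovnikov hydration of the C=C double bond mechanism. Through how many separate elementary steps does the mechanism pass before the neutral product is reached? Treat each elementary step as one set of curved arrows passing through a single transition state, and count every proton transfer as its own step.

4

Step 1: Electrophilic addition begins with the π(C=C) electrons forming a bond to the proton of H3O⁺. Following Markovnikov's rule, the resulting cation is secondary. H2O is released.
Step 2: A 1,2-hydride shift from the adjacent sec-butyl carbon moves the positive charge from the secondary centre to an adjacent carbon, generating a more stable tertiary carbocation.
Step 3: A lone pair on the oxygen of H2O attacks the carbocation, forming a C–O bond and an oxonium ion (a protonated alcohol).
Step 4: Deprotonation of the oxonium ion by a water molecule delivers the neutral alcohol and regenerates the acid catalyst.
Total: 4 elementary steps.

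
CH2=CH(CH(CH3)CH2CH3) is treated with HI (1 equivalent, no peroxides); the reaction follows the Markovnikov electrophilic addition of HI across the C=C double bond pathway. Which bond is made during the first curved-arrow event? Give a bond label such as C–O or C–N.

C–H

Step 1: Electrophilic addition begins with the π(C=C) electrons forming a bond to the proton of HI. Following Markovnikov's rule, the resulting cation is secondary. The H–I bond breaks heterolytically, releasing I⁻.
The bond formed in this step is the C–H bond.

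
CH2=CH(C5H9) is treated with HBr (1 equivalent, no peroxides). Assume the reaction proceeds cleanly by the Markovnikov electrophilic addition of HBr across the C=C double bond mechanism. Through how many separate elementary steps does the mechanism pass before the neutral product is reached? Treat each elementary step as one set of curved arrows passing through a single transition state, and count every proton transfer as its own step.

3

Step 1: The π electrons of the C=C bond attack a proton of HBr; Markovnikov addition places the new C–H on the less-substituted alkene carbon, so the positive charge ends up on the more-substituted carbon — a secondary carbocation. The H–Br bond breaks heterolytically, releasing Br⁻.
Step 2: A hydride (H with its bonding pair) migrates from the adjacent cyclopentyl carbon to the cationic centre — a 1,2-hydride shift — upgrading the secondary cation to a tertiary one.
Step 3: Br⁻ captures the cation: a lone pair on Br⁻ fills the empty p orbital, producing the alkyl halide product.
Total: 3 elementary steps.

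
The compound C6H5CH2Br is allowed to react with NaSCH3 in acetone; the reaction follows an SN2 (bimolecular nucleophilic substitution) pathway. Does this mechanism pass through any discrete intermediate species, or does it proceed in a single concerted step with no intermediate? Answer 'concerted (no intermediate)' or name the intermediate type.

concerted (no intermediate)

Backside attack by CH3S⁻ on the carbon bearing the bromide: the new C–S bond forms as the C–Br bond breaks, with Walden inversion at carbon.
All bond changes occur in one transition state; no discrete intermediate is formed.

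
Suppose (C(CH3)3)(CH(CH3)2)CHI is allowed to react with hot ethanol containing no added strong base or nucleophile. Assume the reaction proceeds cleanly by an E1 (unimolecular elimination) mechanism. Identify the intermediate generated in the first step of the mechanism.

secondary carbocation

Step 1: The C–I bond breaks with both electrons going to the iodide; I⁻ leaves and a secondary carbocation remains.
After step 1 the species present is a secondary carbocation.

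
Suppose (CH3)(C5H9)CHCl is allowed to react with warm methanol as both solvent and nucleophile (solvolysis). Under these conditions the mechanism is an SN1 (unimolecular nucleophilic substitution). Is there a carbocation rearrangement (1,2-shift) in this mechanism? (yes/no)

yes

The first-formed carbocation is secondary.
The adjacent cyclopentyl carbon already bears 2 other carbon substituents and has a hydrogen to migrate; after a 1,2-hydride shift from that carbon the positive charge sits on a tertiary centre.
Tertiary is more stable than secondary, so the shift occurs.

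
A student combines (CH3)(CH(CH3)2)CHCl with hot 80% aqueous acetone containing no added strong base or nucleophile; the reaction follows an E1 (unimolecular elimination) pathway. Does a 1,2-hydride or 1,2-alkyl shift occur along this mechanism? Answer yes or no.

The first-formed carbocation is secondary.
The adjacent isopropyl carbon already bears 2 other carbon substituents and has a hydrogen to migrate; after a 1,2-hydride shift from that carbon the positive charge sits on a tertiary centre.
Tertiary is more stable than secondary, so the shift occurs.

yes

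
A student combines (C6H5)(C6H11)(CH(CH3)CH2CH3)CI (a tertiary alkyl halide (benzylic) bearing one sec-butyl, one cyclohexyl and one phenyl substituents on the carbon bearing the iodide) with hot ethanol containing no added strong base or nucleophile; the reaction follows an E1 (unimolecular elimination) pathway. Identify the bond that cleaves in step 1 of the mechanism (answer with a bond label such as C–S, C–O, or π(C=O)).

C–I

Step 1: Rate-determining heterolysis of the C–I bond gives I⁻ and a tertiary carbocation.
The bond broken in this step is the C–I bond.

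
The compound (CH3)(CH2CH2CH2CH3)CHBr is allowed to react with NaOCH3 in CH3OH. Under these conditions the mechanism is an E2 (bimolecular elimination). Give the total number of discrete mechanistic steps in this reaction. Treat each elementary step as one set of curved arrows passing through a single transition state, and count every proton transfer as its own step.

1

Step 1: The strong base CH3O⁻ removes a β-hydrogen; in the same concerted event the electrons of the breaking C–H bond form the new π(C=C) bond and the C–Br σ-bond breaks, expelling Br⁻. Anti-periplanar geometry; one transition state.
Total: 1 elementary step.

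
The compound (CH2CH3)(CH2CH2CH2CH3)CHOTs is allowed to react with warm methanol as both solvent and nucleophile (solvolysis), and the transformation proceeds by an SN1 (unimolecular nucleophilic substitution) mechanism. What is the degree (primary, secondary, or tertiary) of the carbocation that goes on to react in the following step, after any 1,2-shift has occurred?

Step 1: The C–O bond breaks with both electrons going to the tosylate; TsO⁻ leaves and a secondary carbocation remains.
No single 1,2-shift to an adjacent carbon would give a more-substituted cation, so no rearrangement occurs.

secondary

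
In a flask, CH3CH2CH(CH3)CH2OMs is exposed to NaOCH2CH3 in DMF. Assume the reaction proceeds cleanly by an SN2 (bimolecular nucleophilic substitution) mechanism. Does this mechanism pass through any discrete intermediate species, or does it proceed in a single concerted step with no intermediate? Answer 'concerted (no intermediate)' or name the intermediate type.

Backside attack by CH3CH2O⁻ on the carbon bearing the mesylate: the new C–O bond forms as the C–O bond breaks, with Walden inversion at carbon.
All bond changes occur in one transition state; no discrete intermediate is formed.

concerted (no intermediate)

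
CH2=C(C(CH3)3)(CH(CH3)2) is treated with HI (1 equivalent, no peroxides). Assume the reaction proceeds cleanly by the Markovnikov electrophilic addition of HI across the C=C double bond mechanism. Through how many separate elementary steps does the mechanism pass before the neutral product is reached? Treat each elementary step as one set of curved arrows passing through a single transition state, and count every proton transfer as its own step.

2

Step 1: Electrophilic addition begins with the π(C=C) electrons forming a bond to the proton of HI. Following Markovnikov's rule, the resulting cation is tertiary. The H–I bond breaks heterolytically, releasing I⁻.
(No 1,2-shift: no single shift to an adjacent carbon would give a more stable cation.)
Step 2: Nucleophilic attack by I⁻ on the carbocation completes the addition, giving R–I.
Total: 2 elementary steps.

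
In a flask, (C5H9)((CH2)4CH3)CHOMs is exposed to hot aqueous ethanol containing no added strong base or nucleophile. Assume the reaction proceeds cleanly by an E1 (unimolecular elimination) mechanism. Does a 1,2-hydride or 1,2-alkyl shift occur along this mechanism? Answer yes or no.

yes

The first-formed carbocation is secondary.
The adjacent cyclopentyl carbon already bears 2 other carbon substituents and has a hydrogen to migrate; after a 1,2-hydride shift from that carbon the positive charge sits on a tertiary centre.
Tertiary is more stable than secondary, so the shift occurs.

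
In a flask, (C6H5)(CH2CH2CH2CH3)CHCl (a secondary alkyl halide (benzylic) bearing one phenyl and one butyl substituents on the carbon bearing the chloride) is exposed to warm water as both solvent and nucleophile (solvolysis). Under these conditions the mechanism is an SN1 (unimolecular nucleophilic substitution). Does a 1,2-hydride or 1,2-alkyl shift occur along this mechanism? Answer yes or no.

no

The first-formed carbocation is secondary.
No single 1,2-shift to an adjacent carbon would produce a more-substituted cation than the one already present, so no rearrangement occurs.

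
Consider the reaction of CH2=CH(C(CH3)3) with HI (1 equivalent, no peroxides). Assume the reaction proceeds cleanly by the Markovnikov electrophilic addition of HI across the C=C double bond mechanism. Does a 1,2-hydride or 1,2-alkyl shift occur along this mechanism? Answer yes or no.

The first-formed carbocation is secondary.
The adjacent tert-butyl carbon has no hydrogen but bears methyl groups; migration of one methyl with its bonding pair (a 1,2-methyl shift) places the charge on a tertiary centre.
Tertiary is more stable than secondary, so the shift occurs.

yes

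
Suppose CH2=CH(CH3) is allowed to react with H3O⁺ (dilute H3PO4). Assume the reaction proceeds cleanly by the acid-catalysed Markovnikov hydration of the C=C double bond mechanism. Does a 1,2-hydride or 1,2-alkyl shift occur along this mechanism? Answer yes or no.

The first-formed carbocation is secondary.
No single 1,2-shift to an adjacent carbon would produce a more-substituted cation than the one already present, so no rearrangement occurs.

no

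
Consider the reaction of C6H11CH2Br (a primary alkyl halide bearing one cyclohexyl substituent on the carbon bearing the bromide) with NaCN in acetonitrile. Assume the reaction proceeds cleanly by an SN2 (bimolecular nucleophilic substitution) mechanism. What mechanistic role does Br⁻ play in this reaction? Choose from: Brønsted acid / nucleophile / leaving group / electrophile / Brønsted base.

leaving group

Step 1: The cyanide nucleophile donates a lone pair from C to the α-carbon in a backside attack; simultaneously the C–Br σ-bond breaks and both of its electrons leave with Br⁻. One concerted step with inversion of configuration.
Br⁻ departs with both electrons of the breaking σ-bond — that is the definition of a leaving group.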